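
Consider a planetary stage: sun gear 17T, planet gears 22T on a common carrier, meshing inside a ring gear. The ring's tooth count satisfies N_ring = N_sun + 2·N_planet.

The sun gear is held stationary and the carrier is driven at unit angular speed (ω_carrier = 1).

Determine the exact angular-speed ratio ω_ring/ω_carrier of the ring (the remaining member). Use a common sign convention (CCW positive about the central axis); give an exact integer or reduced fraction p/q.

N_ring = 17 + 2·22 = 61
17(ω_s−ω_c) = −61(ω_r−ω_c),  ω_s=0, ω_c=1
ω_r = 1 − (17/61)(0−1) = 78/61
ω_r/ω_c = 78/61

78/61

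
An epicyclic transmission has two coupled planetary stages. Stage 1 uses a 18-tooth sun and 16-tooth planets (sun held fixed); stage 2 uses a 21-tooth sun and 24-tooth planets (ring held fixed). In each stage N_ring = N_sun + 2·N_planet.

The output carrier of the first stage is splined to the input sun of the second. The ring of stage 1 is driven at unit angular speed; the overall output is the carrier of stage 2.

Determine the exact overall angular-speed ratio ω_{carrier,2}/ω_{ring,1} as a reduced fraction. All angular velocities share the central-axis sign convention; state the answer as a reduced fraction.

35/204

Stage 1: N_ring = 18 + 2·16 = 50
Stage 1: 18(ω_s−ω_c) = −50(ω_r−ω_c),  ω_s=0, ω_r=1
Stage 1: 18(0−ω_c) = −50(1−ω_c)  ⇒  68ω_c = 50  ⇒  ω_c = 25/34
  ⇒ ω_c¹/ω_r¹ = 25/34
Stage 2: N_ring = 21 + 2·24 = 69
Stage 2: 21(ω_s−ω_c) = −69(ω_r−ω_c),  ω_r=0, ω_s=1
Stage 2: 21(1−ω_c) = −69(0−ω_c)  ⇒  90ω_c = 21  ⇒  ω_c = 7/30
  ⇒ ω_c²/ω_s² = 7/30
Coupling ω_s² = ω_c¹ ⇒ overall = 25/34 × 7/30 = 35/204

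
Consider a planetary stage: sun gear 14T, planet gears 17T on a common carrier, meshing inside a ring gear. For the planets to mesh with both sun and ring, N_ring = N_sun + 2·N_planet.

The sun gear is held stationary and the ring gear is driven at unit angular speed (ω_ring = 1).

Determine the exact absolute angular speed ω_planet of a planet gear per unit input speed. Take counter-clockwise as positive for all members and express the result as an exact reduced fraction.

24/17

N_ring = 14 + 2·17 = 48
14(ω_s−ω_c) = −48(ω_r−ω_c),  ω_s=0, ω_r=1
14(0−ω_c) = −48(1−ω_c)  ⇒  62ω_c = 48  ⇒  ω_c = 24/31
sun–planet: 14·(0−24/31) = −17·(ω_p−ω_c)  ⇒  ω_p−ω_c = −(14/17)·(-24/31) = 336/527
ω_p = 24/31 + 336/527 = 24/17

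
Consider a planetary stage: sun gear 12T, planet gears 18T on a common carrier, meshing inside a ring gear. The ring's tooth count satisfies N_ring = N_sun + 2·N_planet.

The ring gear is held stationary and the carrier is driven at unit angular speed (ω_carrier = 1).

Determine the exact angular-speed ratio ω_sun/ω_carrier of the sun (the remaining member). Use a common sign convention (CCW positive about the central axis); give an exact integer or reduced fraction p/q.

5

N_ring = 12 + 2·18 = 48
12(ω_s−ω_c) = −48(ω_r−ω_c),  ω_r=0, ω_c=1
ω_s = 1 − (48/12)(0−1) = 5
ω_s/ω_c = 5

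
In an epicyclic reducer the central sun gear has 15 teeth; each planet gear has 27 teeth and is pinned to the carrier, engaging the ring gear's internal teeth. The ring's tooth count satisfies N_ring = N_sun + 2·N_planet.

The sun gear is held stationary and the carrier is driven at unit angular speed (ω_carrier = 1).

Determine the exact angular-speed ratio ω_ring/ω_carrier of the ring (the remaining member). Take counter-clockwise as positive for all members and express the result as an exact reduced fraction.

N_ring = 15 + 2·27 = 69
15(ω_s−ω_c) = −69(ω_r−ω_c),  ω_s=0, ω_c=1
ω_r = 1 − (15/69)(0−1) = 28/23
ω_r/ω_c = 28/23

28/23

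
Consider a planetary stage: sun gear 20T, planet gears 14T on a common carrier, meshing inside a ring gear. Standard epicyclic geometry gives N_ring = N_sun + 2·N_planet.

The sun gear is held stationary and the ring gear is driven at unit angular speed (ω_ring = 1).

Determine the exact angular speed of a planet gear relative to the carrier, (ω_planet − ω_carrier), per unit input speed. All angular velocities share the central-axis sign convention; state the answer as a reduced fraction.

N_ring = 20 + 2·14 = 48
20(ω_s−ω_c) = −48(ω_r−ω_c),  ω_s=0, ω_r=1
20(0−ω_c) = −48(1−ω_c)  ⇒  68ω_c = 48  ⇒  ω_c = 12/17
sun–planet: 20·(0−12/17) = −14·(ω_p−ω_c)  ⇒  ω_p−ω_c = −(20/14)·(-12/17) = 120/119

120/119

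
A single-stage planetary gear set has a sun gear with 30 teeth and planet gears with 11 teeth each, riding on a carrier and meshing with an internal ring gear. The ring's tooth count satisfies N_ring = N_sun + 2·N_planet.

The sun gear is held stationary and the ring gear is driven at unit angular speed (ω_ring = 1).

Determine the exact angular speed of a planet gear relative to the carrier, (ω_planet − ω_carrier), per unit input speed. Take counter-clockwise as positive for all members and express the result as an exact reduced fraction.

780/451

N_ring = 30 + 2·11 = 52
30(ω_s−ω_c) = −52(ω_r−ω_c),  ω_s=0, ω_r=1
30(0−ω_c) = −52(1−ω_c)  ⇒  82ω_c = 52  ⇒  ω_c = 26/41
sun–planet: 30·(0−26/41) = −11·(ω_p−ω_c)  ⇒  ω_p−ω_c = −(30/11)·(-26/41) = 780/451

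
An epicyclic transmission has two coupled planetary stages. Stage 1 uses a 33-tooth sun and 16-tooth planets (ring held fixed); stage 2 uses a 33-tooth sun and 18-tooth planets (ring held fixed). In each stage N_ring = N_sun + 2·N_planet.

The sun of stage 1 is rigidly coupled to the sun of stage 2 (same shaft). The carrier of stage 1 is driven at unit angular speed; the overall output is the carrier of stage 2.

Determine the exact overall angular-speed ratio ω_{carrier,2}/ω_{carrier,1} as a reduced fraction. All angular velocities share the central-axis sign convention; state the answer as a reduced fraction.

Stage 1: N_ring = 33 + 2·16 = 65
Stage 1: 33(ω_s−ω_c) = −65(ω_r−ω_c),  ω_r=0, ω_c=1
Stage 1: ω_s = 1 − (65/33)(0−1) = 98/33
  ⇒ ω_s¹/ω_c¹ = 98/33
Stage 2: N_ring = 33 + 2·18 = 69
Stage 2: 33(ω_s−ω_c) = −69(ω_r−ω_c),  ω_r=0, ω_s=1
Stage 2: 33(1−ω_c) = −69(0−ω_c)  ⇒  102ω_c = 33  ⇒  ω_c = 11/34
  ⇒ ω_c²/ω_s² = 11/34
Coupling ω_s² = ω_s¹ ⇒ overall = 98/33 × 11/34 = 49/51

49/51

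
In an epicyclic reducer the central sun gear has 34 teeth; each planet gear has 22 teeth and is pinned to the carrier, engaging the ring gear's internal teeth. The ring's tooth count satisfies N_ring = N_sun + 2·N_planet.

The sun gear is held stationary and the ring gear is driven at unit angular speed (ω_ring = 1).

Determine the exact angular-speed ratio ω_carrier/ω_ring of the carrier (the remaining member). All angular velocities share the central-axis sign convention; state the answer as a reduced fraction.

39/56

N_ring = 34 + 2·22 = 78
34(ω_s−ω_c) = −78(ω_r−ω_c),  ω_s=0, ω_r=1
34(0−ω_c) = −78(1−ω_c)  ⇒  112ω_c = 78  ⇒  ω_c = 39/56
ω_c/ω_r = 39/56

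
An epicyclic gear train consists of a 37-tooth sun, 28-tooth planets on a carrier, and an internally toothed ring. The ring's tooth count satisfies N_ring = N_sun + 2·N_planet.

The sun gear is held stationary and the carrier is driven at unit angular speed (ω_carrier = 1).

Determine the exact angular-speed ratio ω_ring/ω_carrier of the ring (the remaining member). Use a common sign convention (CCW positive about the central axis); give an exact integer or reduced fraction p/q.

130/93

N_ring = 37 + 2·28 = 93
37(ω_s−ω_c) = −93(ω_r−ω_c),  ω_s=0, ω_c=1
ω_r = 1 − (37/93)(0−1) = 130/93
ω_r/ω_c = 130/93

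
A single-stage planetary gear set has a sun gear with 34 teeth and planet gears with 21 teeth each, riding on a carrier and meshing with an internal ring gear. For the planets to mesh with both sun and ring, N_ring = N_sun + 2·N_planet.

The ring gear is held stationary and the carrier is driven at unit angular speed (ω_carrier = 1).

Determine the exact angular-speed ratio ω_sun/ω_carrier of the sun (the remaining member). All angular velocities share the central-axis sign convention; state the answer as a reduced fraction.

55/17

N_ring = 34 + 2·21 = 76
34(ω_s−ω_c) = −76(ω_r−ω_c),  ω_r=0, ω_c=1
ω_s = 1 − (76/34)(0−1) = 55/17
ω_s/ω_c = 55/17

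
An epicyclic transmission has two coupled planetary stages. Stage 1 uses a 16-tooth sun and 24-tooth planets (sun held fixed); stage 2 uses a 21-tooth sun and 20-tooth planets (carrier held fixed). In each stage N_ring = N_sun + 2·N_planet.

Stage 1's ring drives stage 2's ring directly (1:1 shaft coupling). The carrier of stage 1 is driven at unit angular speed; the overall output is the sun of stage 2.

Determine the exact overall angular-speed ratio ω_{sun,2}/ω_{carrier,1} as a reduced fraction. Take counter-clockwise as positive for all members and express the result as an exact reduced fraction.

Stage 1: N_ring = 16 + 2·24 = 64
Stage 1: 16(ω_s−ω_c) = −64(ω_r−ω_c),  ω_s=0, ω_c=1
Stage 1: ω_r = 1 − (16/64)(0−1) = 5/4
  ⇒ ω_r¹/ω_c¹ = 5/4
Stage 2: N_ring = 21 + 2·20 = 61
Stage 2: 21(ω_s−ω_c) = −61(ω_r−ω_c),  ω_c=0, ω_r=1
Stage 2: ω_s = 0 − (61/21)(1−0) = -61/21
  ⇒ ω_s²/ω_r² = -61/21
Coupling ω_r² = ω_r¹ ⇒ overall = 5/4 × -61/21 = -305/84

-305/84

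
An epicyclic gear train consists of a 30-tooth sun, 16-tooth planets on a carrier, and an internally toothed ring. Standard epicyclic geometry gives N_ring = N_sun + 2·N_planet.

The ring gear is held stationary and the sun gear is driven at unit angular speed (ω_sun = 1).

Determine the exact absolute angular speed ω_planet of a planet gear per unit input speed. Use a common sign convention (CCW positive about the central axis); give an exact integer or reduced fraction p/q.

N_ring = 30 + 2·16 = 62
30(ω_s−ω_c) = −62(ω_r−ω_c),  ω_r=0, ω_s=1
30(1−ω_c) = −62(0−ω_c)  ⇒  92ω_c = 30  ⇒  ω_c = 15/46
sun–planet: 30·(1−15/46) = −16·(ω_p−ω_c)  ⇒  ω_p−ω_c = −(30/16)·(31/46) = -465/368
ω_p = 15/46 − 465/368 = -15/16

-15/16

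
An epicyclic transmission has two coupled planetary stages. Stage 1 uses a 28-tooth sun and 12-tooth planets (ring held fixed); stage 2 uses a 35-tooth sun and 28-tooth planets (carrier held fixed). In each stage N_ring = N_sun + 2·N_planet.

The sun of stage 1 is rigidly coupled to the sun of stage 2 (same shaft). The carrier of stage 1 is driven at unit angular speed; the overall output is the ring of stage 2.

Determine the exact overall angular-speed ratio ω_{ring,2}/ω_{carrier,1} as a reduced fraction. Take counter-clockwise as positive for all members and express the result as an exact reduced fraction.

Stage 1: N_ring = 28 + 2·12 = 52
Stage 1: 28(ω_s−ω_c) = −52(ω_r−ω_c),  ω_r=0, ω_c=1
Stage 1: ω_s = 1 − (52/28)(0−1) = 20/7
  ⇒ ω_s¹/ω_c¹ = 20/7
Stage 2: N_ring = 35 + 2·28 = 91
Stage 2: 35(ω_s−ω_c) = −91(ω_r−ω_c),  ω_c=0, ω_s=1
Stage 2: ω_r = 0 − (35/91)(1−0) = -5/13
  ⇒ ω_r²/ω_s² = -5/13
Coupling ω_s² = ω_s¹ ⇒ overall = 20/7 × -5/13 = -100/91

-100/91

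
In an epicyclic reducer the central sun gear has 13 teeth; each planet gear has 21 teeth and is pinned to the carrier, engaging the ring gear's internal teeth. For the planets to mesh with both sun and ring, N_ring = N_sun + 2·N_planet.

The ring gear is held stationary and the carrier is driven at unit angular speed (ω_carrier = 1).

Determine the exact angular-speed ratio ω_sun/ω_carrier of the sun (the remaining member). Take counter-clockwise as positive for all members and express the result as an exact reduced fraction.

N_ring = 13 + 2·21 = 55
13(ω_s−ω_c) = −55(ω_r−ω_c),  ω_r=0, ω_c=1
ω_s = 1 − (55/13)(0−1) = 68/13
ω_s/ω_c = 68/13

68/13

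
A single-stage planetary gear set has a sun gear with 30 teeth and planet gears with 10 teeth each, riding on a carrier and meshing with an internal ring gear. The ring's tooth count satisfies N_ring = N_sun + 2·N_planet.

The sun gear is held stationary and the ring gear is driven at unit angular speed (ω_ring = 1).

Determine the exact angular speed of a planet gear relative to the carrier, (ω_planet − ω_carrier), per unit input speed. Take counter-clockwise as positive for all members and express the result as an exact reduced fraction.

15/8

N_ring = 30 + 2·10 = 50
30(ω_s−ω_c) = −50(ω_r−ω_c),  ω_s=0, ω_r=1
30(0−ω_c) = −50(1−ω_c)  ⇒  80ω_c = 50  ⇒  ω_c = 5/8
sun–planet: 30·(0−5/8) = −10·(ω_p−ω_c)  ⇒  ω_p−ω_c = −(30/10)·(-5/8) = 15/8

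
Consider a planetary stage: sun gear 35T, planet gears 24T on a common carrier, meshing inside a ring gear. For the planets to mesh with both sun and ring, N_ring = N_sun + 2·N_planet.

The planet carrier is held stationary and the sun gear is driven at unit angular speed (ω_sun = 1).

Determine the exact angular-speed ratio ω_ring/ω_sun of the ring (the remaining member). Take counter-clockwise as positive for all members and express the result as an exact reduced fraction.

-35/83

N_ring = 35 + 2·24 = 83
35(ω_s−ω_c) = −83(ω_r−ω_c),  ω_c=0, ω_s=1
ω_r = 0 − (35/83)(1−0) = -35/83
ω_r/ω_s = -35/83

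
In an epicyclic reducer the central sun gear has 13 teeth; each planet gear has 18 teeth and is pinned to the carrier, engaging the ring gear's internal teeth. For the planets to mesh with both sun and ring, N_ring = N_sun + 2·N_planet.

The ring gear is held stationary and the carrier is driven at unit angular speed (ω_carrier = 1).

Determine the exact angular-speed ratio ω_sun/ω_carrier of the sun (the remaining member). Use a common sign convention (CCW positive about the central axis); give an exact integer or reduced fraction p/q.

N_ring = 13 + 2·18 = 49
13(ω_s−ω_c) = −49(ω_r−ω_c),  ω_r=0, ω_c=1
ω_s = 1 − (49/13)(0−1) = 62/13
ω_s/ω_c = 62/13

62/13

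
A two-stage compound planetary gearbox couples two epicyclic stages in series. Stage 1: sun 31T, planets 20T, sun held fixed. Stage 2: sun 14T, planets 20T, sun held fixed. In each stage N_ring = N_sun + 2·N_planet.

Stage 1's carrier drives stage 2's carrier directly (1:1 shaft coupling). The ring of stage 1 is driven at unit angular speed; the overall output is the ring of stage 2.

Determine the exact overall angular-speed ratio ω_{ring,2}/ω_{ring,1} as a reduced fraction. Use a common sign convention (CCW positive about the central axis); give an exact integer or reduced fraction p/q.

71/81

Stage 1: N_ring = 31 + 2·20 = 71
Stage 1: 31(ω_s−ω_c) = −71(ω_r−ω_c),  ω_s=0, ω_r=1
Stage 1: 31(0−ω_c) = −71(1−ω_c)  ⇒  102ω_c = 71  ⇒  ω_c = 71/102
  ⇒ ω_c¹/ω_r¹ = 71/102
Stage 2: N_ring = 14 + 2·20 = 54
Stage 2: 14(ω_s−ω_c) = −54(ω_r−ω_c),  ω_s=0, ω_c=1
Stage 2: ω_r = 1 − (14/54)(0−1) = 34/27
  ⇒ ω_r²/ω_c² = 34/27
Coupling ω_c² = ω_c¹ ⇒ overall = 71/102 × 34/27 = 71/81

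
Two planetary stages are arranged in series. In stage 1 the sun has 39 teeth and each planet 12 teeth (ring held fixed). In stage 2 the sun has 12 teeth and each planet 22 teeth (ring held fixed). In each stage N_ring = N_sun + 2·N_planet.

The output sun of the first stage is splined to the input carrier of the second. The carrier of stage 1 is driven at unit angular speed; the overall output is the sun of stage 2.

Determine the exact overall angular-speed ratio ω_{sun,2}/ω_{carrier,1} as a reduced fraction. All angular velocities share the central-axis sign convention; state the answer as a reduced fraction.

578/39

Stage 1: N_ring = 39 + 2·12 = 63
Stage 1: 39(ω_s−ω_c) = −63(ω_r−ω_c),  ω_r=0, ω_c=1
Stage 1: ω_s = 1 − (63/39)(0−1) = 34/13
  ⇒ ω_s¹/ω_c¹ = 34/13
Stage 2: N_ring = 12 + 2·22 = 56
Stage 2: 12(ω_s−ω_c) = −56(ω_r−ω_c),  ω_r=0, ω_c=1
Stage 2: ω_s = 1 − (56/12)(0−1) = 17/3
  ⇒ ω_s²/ω_c² = 17/3
Coupling ω_c² = ω_s¹ ⇒ overall = 34/13 × 17/3 = 578/39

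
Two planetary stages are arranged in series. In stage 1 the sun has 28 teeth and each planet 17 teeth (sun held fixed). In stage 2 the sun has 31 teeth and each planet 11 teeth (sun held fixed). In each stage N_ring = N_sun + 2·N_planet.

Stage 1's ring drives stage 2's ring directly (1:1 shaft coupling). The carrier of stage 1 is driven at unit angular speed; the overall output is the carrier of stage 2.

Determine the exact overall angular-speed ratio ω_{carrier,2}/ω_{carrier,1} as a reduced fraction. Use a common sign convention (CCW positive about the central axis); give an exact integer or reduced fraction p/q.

795/868

Stage 1: N_ring = 28 + 2·17 = 62
Stage 1: 28(ω_s−ω_c) = −62(ω_r−ω_c),  ω_s=0, ω_c=1
Stage 1: ω_r = 1 − (28/62)(0−1) = 45/31
  ⇒ ω_r¹/ω_c¹ = 45/31
Stage 2: N_ring = 31 + 2·11 = 53
Stage 2: 31(ω_s−ω_c) = −53(ω_r−ω_c),  ω_s=0, ω_r=1
Stage 2: 31(0−ω_c) = −53(1−ω_c)  ⇒  84ω_c = 53  ⇒  ω_c = 53/84
  ⇒ ω_c²/ω_r² = 53/84
Coupling ω_r² = ω_r¹ ⇒ overall = 45/31 × 53/84 = 795/868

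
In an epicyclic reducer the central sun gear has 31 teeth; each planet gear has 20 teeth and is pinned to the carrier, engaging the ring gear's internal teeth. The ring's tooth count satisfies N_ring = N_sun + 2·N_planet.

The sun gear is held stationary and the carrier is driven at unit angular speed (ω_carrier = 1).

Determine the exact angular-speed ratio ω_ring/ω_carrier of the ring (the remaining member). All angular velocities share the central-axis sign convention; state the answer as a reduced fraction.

102/71

N_ring = 31 + 2·20 = 71
31(ω_s−ω_c) = −71(ω_r−ω_c),  ω_s=0, ω_c=1
ω_r = 1 − (31/71)(0−1) = 102/71
ω_r/ω_c = 102/71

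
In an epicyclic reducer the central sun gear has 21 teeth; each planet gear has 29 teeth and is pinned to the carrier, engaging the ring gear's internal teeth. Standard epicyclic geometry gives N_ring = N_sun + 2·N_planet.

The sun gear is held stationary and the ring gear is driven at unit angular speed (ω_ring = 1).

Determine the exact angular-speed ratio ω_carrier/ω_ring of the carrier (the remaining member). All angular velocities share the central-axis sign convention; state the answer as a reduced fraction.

N_ring = 21 + 2·29 = 79
21(ω_s−ω_c) = −79(ω_r−ω_c),  ω_s=0, ω_r=1
21(0−ω_c) = −79(1−ω_c)  ⇒  100ω_c = 79  ⇒  ω_c = 79/100
ω_c/ω_r = 79/100

79/100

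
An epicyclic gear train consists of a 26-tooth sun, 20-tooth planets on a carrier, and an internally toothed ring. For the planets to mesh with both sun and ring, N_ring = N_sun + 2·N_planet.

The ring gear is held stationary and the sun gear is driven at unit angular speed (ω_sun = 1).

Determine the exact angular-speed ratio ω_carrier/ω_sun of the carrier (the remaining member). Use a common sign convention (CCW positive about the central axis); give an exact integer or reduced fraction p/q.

N_ring = 26 + 2·20 = 66
26(ω_s−ω_c) = −66(ω_r−ω_c),  ω_r=0, ω_s=1
26(1−ω_c) = −66(0−ω_c)  ⇒  92ω_c = 26  ⇒  ω_c = 13/46
ω_c/ω_s = 13/46

13/46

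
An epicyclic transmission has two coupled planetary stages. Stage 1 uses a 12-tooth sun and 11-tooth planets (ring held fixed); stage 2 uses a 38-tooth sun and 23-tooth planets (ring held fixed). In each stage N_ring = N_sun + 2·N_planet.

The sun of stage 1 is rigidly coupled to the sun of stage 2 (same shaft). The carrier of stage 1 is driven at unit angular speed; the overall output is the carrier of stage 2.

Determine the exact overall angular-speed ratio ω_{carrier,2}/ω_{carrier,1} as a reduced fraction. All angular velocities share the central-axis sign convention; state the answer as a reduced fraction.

Stage 1: N_ring = 12 + 2·11 = 34
Stage 1: 12(ω_s−ω_c) = −34(ω_r−ω_c),  ω_r=0, ω_c=1
Stage 1: ω_s = 1 − (34/12)(0−1) = 23/6
  ⇒ ω_s¹/ω_c¹ = 23/6
Stage 2: N_ring = 38 + 2·23 = 84
Stage 2: 38(ω_s−ω_c) = −84(ω_r−ω_c),  ω_r=0, ω_s=1
Stage 2: 38(1−ω_c) = −84(0−ω_c)  ⇒  122ω_c = 38  ⇒  ω_c = 19/61
  ⇒ ω_c²/ω_s² = 19/61
Coupling ω_s² = ω_s¹ ⇒ overall = 23/6 × 19/61 = 437/366

437/366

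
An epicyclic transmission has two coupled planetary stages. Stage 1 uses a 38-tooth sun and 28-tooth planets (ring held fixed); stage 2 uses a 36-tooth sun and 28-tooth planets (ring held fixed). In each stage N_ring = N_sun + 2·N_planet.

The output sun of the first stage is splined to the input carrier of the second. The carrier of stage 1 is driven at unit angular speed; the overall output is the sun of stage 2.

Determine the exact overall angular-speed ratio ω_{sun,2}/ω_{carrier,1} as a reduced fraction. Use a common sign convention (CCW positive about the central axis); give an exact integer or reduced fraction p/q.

Stage 1: N_ring = 38 + 2·28 = 94
Stage 1: 38(ω_s−ω_c) = −94(ω_r−ω_c),  ω_r=0, ω_c=1
Stage 1: ω_s = 1 − (94/38)(0−1) = 66/19
  ⇒ ω_s¹/ω_c¹ = 66/19
Stage 2: N_ring = 36 + 2·28 = 92
Stage 2: 36(ω_s−ω_c) = −92(ω_r−ω_c),  ω_r=0, ω_c=1
Stage 2: ω_s = 1 − (92/36)(0−1) = 32/9
  ⇒ ω_s²/ω_c² = 32/9
Coupling ω_c² = ω_s¹ ⇒ overall = 66/19 × 32/9 = 704/57

704/57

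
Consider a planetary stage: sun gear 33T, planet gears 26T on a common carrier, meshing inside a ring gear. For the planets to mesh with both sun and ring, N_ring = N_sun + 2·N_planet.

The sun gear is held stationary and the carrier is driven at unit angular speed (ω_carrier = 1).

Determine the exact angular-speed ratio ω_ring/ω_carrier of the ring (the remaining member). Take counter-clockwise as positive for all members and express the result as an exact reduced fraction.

N_ring = 33 + 2·26 = 85
33(ω_s−ω_c) = −85(ω_r−ω_c),  ω_s=0, ω_c=1
ω_r = 1 − (33/85)(0−1) = 118/85
ω_r/ω_c = 118/85

118/85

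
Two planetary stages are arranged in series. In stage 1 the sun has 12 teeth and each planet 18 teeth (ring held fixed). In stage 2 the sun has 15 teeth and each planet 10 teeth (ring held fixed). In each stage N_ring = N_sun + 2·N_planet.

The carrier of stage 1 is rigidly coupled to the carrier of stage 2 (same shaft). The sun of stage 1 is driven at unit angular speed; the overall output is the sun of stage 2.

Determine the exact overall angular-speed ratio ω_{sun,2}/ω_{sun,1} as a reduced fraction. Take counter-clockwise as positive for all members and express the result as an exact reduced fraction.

2/3

Stage 1: N_ring = 12 + 2·18 = 48
Stage 1: 12(ω_s−ω_c) = −48(ω_r−ω_c),  ω_r=0, ω_s=1
Stage 1: 12(1−ω_c) = −48(0−ω_c)  ⇒  60ω_c = 12  ⇒  ω_c = 1/5
  ⇒ ω_c¹/ω_s¹ = 1/5
Stage 2: N_ring = 15 + 2·10 = 35
Stage 2: 15(ω_s−ω_c) = −35(ω_r−ω_c),  ω_r=0, ω_c=1
Stage 2: ω_s = 1 − (35/15)(0−1) = 10/3
  ⇒ ω_s²/ω_c² = 10/3
Coupling ω_c² = ω_c¹ ⇒ overall = 1/5 × 10/3 = 2/3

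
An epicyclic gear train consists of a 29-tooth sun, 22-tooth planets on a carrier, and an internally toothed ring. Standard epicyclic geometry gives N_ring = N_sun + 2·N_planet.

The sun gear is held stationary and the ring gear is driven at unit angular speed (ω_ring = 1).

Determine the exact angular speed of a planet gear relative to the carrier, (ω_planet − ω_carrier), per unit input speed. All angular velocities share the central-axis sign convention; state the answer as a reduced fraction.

N_ring = 29 + 2·22 = 73
29(ω_s−ω_c) = −73(ω_r−ω_c),  ω_s=0, ω_r=1
29(0−ω_c) = −73(1−ω_c)  ⇒  102ω_c = 73  ⇒  ω_c = 73/102
sun–planet: 29·(0−73/102) = −22·(ω_p−ω_c)  ⇒  ω_p−ω_c = −(29/22)·(-73/102) = 2117/2244

2117/2244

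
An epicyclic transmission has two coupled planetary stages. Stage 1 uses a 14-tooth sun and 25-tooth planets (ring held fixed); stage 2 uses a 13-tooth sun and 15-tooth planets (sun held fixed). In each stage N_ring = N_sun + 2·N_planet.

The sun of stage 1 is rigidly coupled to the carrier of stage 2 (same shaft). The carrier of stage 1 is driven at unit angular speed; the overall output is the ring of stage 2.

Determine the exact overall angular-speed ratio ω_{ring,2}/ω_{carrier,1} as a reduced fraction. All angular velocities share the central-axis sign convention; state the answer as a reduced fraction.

Stage 1: N_ring = 14 + 2·25 = 64
Stage 1: 14(ω_s−ω_c) = −64(ω_r−ω_c),  ω_r=0, ω_c=1
Stage 1: ω_s = 1 − (64/14)(0−1) = 39/7
  ⇒ ω_s¹/ω_c¹ = 39/7
Stage 2: N_ring = 13 + 2·15 = 43
Stage 2: 13(ω_s−ω_c) = −43(ω_r−ω_c),  ω_s=0, ω_c=1
Stage 2: ω_r = 1 − (13/43)(0−1) = 56/43
  ⇒ ω_r²/ω_c² = 56/43
Coupling ω_c² = ω_s¹ ⇒ overall = 39/7 × 56/43 = 312/43

312/43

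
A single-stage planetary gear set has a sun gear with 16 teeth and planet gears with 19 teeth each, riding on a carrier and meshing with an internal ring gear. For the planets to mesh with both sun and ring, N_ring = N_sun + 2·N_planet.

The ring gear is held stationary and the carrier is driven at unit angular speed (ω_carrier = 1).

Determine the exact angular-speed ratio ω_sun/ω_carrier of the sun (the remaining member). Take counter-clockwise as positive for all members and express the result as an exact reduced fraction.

35/8

N_ring = 16 + 2·19 = 54
16(ω_s−ω_c) = −54(ω_r−ω_c),  ω_r=0, ω_c=1
ω_s = 1 − (54/16)(0−1) = 35/8
ω_s/ω_c = 35/8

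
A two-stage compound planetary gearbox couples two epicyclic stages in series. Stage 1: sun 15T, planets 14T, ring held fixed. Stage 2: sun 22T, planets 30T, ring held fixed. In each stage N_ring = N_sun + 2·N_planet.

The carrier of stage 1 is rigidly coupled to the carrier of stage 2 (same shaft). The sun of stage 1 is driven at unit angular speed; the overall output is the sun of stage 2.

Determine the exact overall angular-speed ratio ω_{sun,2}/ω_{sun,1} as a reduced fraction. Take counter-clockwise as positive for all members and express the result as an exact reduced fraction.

Stage 1: N_ring = 15 + 2·14 = 43
Stage 1: 15(ω_s−ω_c) = −43(ω_r−ω_c),  ω_r=0, ω_s=1
Stage 1: 15(1−ω_c) = −43(0−ω_c)  ⇒  58ω_c = 15  ⇒  ω_c = 15/58
  ⇒ ω_c¹/ω_s¹ = 15/58
Stage 2: N_ring = 22 + 2·30 = 82
Stage 2: 22(ω_s−ω_c) = −82(ω_r−ω_c),  ω_r=0, ω_c=1
Stage 2: ω_s = 1 − (82/22)(0−1) = 52/11
  ⇒ ω_s²/ω_c² = 52/11
Coupling ω_c² = ω_c¹ ⇒ overall = 15/58 × 52/11 = 390/319

390/319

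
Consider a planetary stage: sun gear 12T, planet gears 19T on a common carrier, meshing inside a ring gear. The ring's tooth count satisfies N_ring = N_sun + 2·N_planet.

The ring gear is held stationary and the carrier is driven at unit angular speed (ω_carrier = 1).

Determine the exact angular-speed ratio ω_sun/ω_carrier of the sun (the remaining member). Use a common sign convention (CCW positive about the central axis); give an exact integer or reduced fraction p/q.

N_ring = 12 + 2·19 = 50
12(ω_s−ω_c) = −50(ω_r−ω_c),  ω_r=0, ω_c=1
ω_s = 1 − (50/12)(0−1) = 31/6
ω_s/ω_c = 31/6

31/6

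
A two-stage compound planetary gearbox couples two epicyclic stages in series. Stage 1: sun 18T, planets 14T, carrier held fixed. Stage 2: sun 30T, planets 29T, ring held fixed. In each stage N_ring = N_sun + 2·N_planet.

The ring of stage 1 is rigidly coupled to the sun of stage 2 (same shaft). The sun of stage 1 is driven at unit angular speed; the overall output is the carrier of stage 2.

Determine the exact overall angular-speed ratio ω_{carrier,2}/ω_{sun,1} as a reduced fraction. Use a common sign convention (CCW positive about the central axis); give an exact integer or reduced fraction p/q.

Stage 1: N_ring = 18 + 2·14 = 46
Stage 1: 18(ω_s−ω_c) = −46(ω_r−ω_c),  ω_c=0, ω_s=1
Stage 1: ω_r = 0 − (18/46)(1−0) = -9/23
  ⇒ ω_r¹/ω_s¹ = -9/23
Stage 2: N_ring = 30 + 2·29 = 88
Stage 2: 30(ω_s−ω_c) = −88(ω_r−ω_c),  ω_r=0, ω_s=1
Stage 2: 30(1−ω_c) = −88(0−ω_c)  ⇒  118ω_c = 30  ⇒  ω_c = 15/59
  ⇒ ω_c²/ω_s² = 15/59
Coupling ω_s² = ω_r¹ ⇒ overall = -9/23 × 15/59 = -135/1357

-135/1357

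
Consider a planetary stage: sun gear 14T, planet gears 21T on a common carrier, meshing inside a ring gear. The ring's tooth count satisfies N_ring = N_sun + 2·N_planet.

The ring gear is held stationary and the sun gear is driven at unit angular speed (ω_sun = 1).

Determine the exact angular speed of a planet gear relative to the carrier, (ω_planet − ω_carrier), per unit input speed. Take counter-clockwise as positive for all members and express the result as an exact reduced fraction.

N_ring = 14 + 2·21 = 56
14(ω_s−ω_c) = −56(ω_r−ω_c),  ω_r=0, ω_s=1
14(1−ω_c) = −56(0−ω_c)  ⇒  70ω_c = 14  ⇒  ω_c = 1/5
sun–planet: 14·(1−1/5) = −21·(ω_p−ω_c)  ⇒  ω_p−ω_c = −(14/21)·(4/5) = -8/15

-8/15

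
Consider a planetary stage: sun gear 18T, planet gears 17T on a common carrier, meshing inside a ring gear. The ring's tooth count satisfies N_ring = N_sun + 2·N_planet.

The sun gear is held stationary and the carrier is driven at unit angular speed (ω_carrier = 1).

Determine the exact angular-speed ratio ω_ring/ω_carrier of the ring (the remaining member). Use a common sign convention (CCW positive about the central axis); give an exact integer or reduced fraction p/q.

35/26

N_ring = 18 + 2·17 = 52
18(ω_s−ω_c) = −52(ω_r−ω_c),  ω_s=0, ω_c=1
ω_r = 1 − (18/52)(0−1) = 35/26
ω_r/ω_c = 35/26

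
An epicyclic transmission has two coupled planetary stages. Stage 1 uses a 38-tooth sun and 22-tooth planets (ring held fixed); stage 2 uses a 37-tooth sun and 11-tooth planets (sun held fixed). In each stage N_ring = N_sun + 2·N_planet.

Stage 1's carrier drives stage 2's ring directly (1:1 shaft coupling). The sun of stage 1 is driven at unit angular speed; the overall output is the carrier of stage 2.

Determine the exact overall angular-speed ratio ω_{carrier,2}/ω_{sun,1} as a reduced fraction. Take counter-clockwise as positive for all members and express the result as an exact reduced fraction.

1121/5760

Stage 1: N_ring = 38 + 2·22 = 82
Stage 1: 38(ω_s−ω_c) = −82(ω_r−ω_c),  ω_r=0, ω_s=1
Stage 1: 38(1−ω_c) = −82(0−ω_c)  ⇒  120ω_c = 38  ⇒  ω_c = 19/60
  ⇒ ω_c¹/ω_s¹ = 19/60
Stage 2: N_ring = 37 + 2·11 = 59
Stage 2: 37(ω_s−ω_c) = −59(ω_r−ω_c),  ω_s=0, ω_r=1
Stage 2: 37(0−ω_c) = −59(1−ω_c)  ⇒  96ω_c = 59  ⇒  ω_c = 59/96
  ⇒ ω_c²/ω_r² = 59/96
Coupling ω_r² = ω_c¹ ⇒ overall = 19/60 × 59/96 = 1121/5760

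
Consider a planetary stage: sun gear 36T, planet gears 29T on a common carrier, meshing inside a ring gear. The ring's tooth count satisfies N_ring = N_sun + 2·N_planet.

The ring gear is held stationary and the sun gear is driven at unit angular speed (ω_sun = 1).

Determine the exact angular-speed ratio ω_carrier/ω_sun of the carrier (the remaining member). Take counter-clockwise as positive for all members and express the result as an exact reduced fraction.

N_ring = 36 + 2·29 = 94
36(ω_s−ω_c) = −94(ω_r−ω_c),  ω_r=0, ω_s=1
36(1−ω_c) = −94(0−ω_c)  ⇒  130ω_c = 36  ⇒  ω_c = 18/65
ω_c/ω_s = 18/65

18/65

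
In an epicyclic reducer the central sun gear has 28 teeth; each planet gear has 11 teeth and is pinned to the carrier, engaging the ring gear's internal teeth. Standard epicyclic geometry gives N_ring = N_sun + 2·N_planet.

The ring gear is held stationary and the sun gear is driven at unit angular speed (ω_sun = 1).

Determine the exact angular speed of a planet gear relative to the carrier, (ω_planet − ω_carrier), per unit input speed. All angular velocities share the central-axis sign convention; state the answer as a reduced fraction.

-700/429

N_ring = 28 + 2·11 = 50
28(ω_s−ω_c) = −50(ω_r−ω_c),  ω_r=0, ω_s=1
28(1−ω_c) = −50(0−ω_c)  ⇒  78ω_c = 28  ⇒  ω_c = 14/39
sun–planet: 28·(1−14/39) = −11·(ω_p−ω_c)  ⇒  ω_p−ω_c = −(28/11)·(25/39) = -700/429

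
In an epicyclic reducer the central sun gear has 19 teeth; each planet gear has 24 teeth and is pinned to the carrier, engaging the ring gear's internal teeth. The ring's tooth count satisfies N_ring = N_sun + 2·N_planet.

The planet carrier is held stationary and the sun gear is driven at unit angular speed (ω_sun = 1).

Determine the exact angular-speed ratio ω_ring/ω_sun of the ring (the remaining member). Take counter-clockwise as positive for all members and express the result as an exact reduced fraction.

-19/67

N_ring = 19 + 2·24 = 67
19(ω_s−ω_c) = −67(ω_r−ω_c),  ω_c=0, ω_s=1
ω_r = 0 − (19/67)(1−0) = -19/67
ω_r/ω_s = -19/67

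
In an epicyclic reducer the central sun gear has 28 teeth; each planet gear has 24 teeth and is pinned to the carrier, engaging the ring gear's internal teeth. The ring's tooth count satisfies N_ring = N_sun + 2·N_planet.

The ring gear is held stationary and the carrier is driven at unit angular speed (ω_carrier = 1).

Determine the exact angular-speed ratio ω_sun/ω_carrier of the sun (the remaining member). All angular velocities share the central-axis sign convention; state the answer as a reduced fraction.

26/7

N_ring = 28 + 2·24 = 76
28(ω_s−ω_c) = −76(ω_r−ω_c),  ω_r=0, ω_c=1
ω_s = 1 − (76/28)(0−1) = 26/7
ω_s/ω_c = 26/7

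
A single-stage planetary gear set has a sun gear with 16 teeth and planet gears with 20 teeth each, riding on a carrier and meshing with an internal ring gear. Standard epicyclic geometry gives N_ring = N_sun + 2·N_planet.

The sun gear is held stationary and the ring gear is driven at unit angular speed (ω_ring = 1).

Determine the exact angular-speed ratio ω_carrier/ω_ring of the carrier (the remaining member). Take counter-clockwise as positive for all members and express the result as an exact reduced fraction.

N_ring = 16 + 2·20 = 56
16(ω_s−ω_c) = −56(ω_r−ω_c),  ω_s=0, ω_r=1
16(0−ω_c) = −56(1−ω_c)  ⇒  72ω_c = 56  ⇒  ω_c = 7/9
ω_c/ω_r = 7/9

7/9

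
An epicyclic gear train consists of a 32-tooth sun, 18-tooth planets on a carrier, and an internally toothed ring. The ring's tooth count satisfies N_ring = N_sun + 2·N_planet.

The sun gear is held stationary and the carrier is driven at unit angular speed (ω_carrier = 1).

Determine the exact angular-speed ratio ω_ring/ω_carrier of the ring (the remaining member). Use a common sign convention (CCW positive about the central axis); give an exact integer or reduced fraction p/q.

25/17

N_ring = 32 + 2·18 = 68
32(ω_s−ω_c) = −68(ω_r−ω_c),  ω_s=0, ω_c=1
ω_r = 1 − (32/68)(0−1) = 25/17
ω_r/ω_c = 25/17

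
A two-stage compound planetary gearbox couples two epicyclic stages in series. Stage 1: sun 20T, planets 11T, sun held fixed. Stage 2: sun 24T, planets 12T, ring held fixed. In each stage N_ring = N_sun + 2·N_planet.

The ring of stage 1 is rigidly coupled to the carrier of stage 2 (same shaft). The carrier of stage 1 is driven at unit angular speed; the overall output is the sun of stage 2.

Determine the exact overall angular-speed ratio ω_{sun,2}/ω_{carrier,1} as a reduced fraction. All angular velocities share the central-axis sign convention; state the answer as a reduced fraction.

Stage 1: N_ring = 20 + 2·11 = 42
Stage 1: 20(ω_s−ω_c) = −42(ω_r−ω_c),  ω_s=0, ω_c=1
Stage 1: ω_r = 1 − (20/42)(0−1) = 31/21
  ⇒ ω_r¹/ω_c¹ = 31/21
Stage 2: N_ring = 24 + 2·12 = 48
Stage 2: 24(ω_s−ω_c) = −48(ω_r−ω_c),  ω_r=0, ω_c=1
Stage 2: ω_s = 1 − (48/24)(0−1) = 3
  ⇒ ω_s²/ω_c² = 3
Coupling ω_c² = ω_r¹ ⇒ overall = 31/21 × 3 = 31/7

31/7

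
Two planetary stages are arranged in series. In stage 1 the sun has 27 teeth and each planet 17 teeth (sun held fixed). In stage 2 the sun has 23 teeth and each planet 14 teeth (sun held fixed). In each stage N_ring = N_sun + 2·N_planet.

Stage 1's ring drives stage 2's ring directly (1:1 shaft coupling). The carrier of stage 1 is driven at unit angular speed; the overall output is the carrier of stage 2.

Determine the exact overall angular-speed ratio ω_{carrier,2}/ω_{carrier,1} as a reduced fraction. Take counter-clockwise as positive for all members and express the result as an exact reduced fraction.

Stage 1: N_ring = 27 + 2·17 = 61
Stage 1: 27(ω_s−ω_c) = −61(ω_r−ω_c),  ω_s=0, ω_c=1
Stage 1: ω_r = 1 − (27/61)(0−1) = 88/61
  ⇒ ω_r¹/ω_c¹ = 88/61
Stage 2: N_ring = 23 + 2·14 = 51
Stage 2: 23(ω_s−ω_c) = −51(ω_r−ω_c),  ω_s=0, ω_r=1
Stage 2: 23(0−ω_c) = −51(1−ω_c)  ⇒  74ω_c = 51  ⇒  ω_c = 51/74
  ⇒ ω_c²/ω_r² = 51/74
Coupling ω_r² = ω_r¹ ⇒ overall = 88/61 × 51/74 = 2244/2257

2244/2257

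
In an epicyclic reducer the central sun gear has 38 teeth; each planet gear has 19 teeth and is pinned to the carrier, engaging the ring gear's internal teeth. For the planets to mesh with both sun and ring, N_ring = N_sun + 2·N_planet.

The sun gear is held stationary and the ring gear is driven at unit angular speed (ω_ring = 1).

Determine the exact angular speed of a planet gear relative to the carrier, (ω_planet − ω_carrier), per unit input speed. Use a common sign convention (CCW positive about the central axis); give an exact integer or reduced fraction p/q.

4/3

N_ring = 38 + 2·19 = 76
38(ω_s−ω_c) = −76(ω_r−ω_c),  ω_s=0, ω_r=1
38(0−ω_c) = −76(1−ω_c)  ⇒  114ω_c = 76  ⇒  ω_c = 2/3
sun–planet: 38·(0−2/3) = −19·(ω_p−ω_c)  ⇒  ω_p−ω_c = −(38/19)·(-2/3) = 4/3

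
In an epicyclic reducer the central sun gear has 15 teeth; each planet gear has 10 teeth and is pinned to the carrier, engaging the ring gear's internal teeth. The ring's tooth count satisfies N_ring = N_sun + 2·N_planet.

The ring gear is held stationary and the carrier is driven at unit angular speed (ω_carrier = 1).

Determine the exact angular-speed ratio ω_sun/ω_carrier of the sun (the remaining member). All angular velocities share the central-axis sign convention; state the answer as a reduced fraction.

N_ring = 15 + 2·10 = 35
15(ω_s−ω_c) = −35(ω_r−ω_c),  ω_r=0, ω_c=1
ω_s = 1 − (35/15)(0−1) = 10/3
ω_s/ω_c = 10/3

10/3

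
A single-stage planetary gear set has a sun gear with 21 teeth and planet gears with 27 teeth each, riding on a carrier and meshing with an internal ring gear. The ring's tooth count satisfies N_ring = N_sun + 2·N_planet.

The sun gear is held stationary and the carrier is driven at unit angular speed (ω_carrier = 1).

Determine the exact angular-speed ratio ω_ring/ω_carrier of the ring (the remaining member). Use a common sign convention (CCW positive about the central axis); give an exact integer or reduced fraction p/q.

N_ring = 21 + 2·27 = 75
21(ω_s−ω_c) = −75(ω_r−ω_c),  ω_s=0, ω_c=1
ω_r = 1 − (21/75)(0−1) = 32/25
ω_r/ω_c = 32/25

32/25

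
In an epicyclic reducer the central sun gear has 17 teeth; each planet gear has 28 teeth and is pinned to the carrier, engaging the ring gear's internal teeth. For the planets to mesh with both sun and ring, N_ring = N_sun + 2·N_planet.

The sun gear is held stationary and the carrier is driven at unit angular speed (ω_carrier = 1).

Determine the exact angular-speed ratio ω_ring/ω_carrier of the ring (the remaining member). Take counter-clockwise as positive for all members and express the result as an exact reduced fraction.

N_ring = 17 + 2·28 = 73
17(ω_s−ω_c) = −73(ω_r−ω_c),  ω_s=0, ω_c=1
ω_r = 1 − (17/73)(0−1) = 90/73
ω_r/ω_c = 90/73

90/73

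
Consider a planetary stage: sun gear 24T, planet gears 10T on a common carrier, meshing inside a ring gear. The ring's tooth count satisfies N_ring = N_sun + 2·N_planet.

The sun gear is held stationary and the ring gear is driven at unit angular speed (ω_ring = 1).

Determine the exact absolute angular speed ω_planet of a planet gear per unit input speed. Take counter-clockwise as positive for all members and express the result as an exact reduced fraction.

N_ring = 24 + 2·10 = 44
24(ω_s−ω_c) = −44(ω_r−ω_c),  ω_s=0, ω_r=1
24(0−ω_c) = −44(1−ω_c)  ⇒  68ω_c = 44  ⇒  ω_c = 11/17
sun–planet: 24·(0−11/17) = −10·(ω_p−ω_c)  ⇒  ω_p−ω_c = −(24/10)·(-11/17) = 132/85
ω_p = 11/17 + 132/85 = 11/5

11/5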